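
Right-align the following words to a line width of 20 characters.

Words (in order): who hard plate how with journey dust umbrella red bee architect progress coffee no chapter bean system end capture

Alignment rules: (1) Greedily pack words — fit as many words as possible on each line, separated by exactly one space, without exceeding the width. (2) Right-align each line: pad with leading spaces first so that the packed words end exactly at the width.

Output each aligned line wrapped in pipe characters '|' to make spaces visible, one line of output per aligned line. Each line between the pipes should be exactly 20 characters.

Answer: |  who hard plate how|
|   with journey dust|
|    umbrella red bee|
|  architect progress|
|   coffee no chapter|
|     bean system end|
|             capture|

Derivation:
Line 1: ['who', 'hard', 'plate', 'how'] (min_width=18, slack=2)
Line 2: ['with', 'journey', 'dust'] (min_width=17, slack=3)
Line 3: ['umbrella', 'red', 'bee'] (min_width=16, slack=4)
Line 4: ['architect', 'progress'] (min_width=18, slack=2)
Line 5: ['coffee', 'no', 'chapter'] (min_width=17, slack=3)
Line 6: ['bean', 'system', 'end'] (min_width=15, slack=5)
Line 7: ['capture'] (min_width=7, slack=13)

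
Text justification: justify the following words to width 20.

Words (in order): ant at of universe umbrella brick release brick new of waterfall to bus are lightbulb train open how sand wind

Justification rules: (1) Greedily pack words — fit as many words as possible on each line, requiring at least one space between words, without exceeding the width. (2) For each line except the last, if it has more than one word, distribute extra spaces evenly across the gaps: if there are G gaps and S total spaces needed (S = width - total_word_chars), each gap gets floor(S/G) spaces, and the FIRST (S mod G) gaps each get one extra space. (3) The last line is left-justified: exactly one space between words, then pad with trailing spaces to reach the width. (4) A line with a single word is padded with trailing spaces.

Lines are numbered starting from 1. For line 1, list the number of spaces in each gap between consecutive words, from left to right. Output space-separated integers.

Line 1: ['ant', 'at', 'of', 'universe'] (min_width=18, slack=2)
Line 2: ['umbrella', 'brick'] (min_width=14, slack=6)
Line 3: ['release', 'brick', 'new', 'of'] (min_width=20, slack=0)
Line 4: ['waterfall', 'to', 'bus', 'are'] (min_width=20, slack=0)
Line 5: ['lightbulb', 'train', 'open'] (min_width=20, slack=0)
Line 6: ['how', 'sand', 'wind'] (min_width=13, slack=7)

Answer: 2 2 1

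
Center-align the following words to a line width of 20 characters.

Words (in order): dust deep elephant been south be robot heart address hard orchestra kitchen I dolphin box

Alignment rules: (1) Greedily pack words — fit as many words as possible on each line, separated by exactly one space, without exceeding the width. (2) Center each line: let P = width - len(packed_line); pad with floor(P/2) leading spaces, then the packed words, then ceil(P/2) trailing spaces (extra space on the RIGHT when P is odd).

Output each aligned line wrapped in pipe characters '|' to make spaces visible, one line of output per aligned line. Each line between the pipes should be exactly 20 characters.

Line 1: ['dust', 'deep', 'elephant'] (min_width=18, slack=2)
Line 2: ['been', 'south', 'be', 'robot'] (min_width=19, slack=1)
Line 3: ['heart', 'address', 'hard'] (min_width=18, slack=2)
Line 4: ['orchestra', 'kitchen', 'I'] (min_width=19, slack=1)
Line 5: ['dolphin', 'box'] (min_width=11, slack=9)

Answer: | dust deep elephant |
|been south be robot |
| heart address hard |
|orchestra kitchen I |
|    dolphin box     |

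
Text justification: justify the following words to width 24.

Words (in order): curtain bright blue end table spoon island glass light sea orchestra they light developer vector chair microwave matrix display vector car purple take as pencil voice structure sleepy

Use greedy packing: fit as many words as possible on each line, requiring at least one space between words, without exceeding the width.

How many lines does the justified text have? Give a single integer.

Line 1: ['curtain', 'bright', 'blue', 'end'] (min_width=23, slack=1)
Line 2: ['table', 'spoon', 'island', 'glass'] (min_width=24, slack=0)
Line 3: ['light', 'sea', 'orchestra', 'they'] (min_width=24, slack=0)
Line 4: ['light', 'developer', 'vector'] (min_width=22, slack=2)
Line 5: ['chair', 'microwave', 'matrix'] (min_width=22, slack=2)
Line 6: ['display', 'vector', 'car'] (min_width=18, slack=6)
Line 7: ['purple', 'take', 'as', 'pencil'] (min_width=21, slack=3)
Line 8: ['voice', 'structure', 'sleepy'] (min_width=22, slack=2)
Total lines: 8

Answer: 8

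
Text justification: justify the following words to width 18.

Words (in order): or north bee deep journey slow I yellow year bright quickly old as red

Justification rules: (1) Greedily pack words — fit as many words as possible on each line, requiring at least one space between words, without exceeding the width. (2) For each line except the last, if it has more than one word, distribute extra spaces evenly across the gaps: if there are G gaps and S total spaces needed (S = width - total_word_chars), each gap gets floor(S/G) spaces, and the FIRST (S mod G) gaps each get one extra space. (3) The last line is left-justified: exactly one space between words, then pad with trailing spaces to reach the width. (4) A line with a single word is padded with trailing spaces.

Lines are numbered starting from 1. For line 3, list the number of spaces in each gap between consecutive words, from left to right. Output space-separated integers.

Answer: 1 1

Derivation:
Line 1: ['or', 'north', 'bee', 'deep'] (min_width=17, slack=1)
Line 2: ['journey', 'slow', 'I'] (min_width=14, slack=4)
Line 3: ['yellow', 'year', 'bright'] (min_width=18, slack=0)
Line 4: ['quickly', 'old', 'as', 'red'] (min_width=18, slack=0)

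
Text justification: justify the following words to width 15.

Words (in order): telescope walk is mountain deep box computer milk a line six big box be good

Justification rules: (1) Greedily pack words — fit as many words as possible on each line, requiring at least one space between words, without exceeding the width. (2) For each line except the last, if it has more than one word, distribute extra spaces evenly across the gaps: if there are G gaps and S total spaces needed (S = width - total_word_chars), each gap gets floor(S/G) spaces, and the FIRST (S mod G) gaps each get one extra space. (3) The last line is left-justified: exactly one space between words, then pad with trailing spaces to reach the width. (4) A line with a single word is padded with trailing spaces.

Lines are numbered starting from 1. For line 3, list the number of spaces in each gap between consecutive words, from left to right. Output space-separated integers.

Answer: 8

Derivation:
Line 1: ['telescope', 'walk'] (min_width=14, slack=1)
Line 2: ['is', 'mountain'] (min_width=11, slack=4)
Line 3: ['deep', 'box'] (min_width=8, slack=7)
Line 4: ['computer', 'milk', 'a'] (min_width=15, slack=0)
Line 5: ['line', 'six', 'big'] (min_width=12, slack=3)
Line 6: ['box', 'be', 'good'] (min_width=11, slack=4)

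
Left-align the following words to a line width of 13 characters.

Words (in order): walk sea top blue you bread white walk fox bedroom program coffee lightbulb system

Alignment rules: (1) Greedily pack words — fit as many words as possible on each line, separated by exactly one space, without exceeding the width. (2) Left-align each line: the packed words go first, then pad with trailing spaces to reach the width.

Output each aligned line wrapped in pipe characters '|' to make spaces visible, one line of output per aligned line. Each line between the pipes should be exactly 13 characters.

Line 1: ['walk', 'sea', 'top'] (min_width=12, slack=1)
Line 2: ['blue', 'you'] (min_width=8, slack=5)
Line 3: ['bread', 'white'] (min_width=11, slack=2)
Line 4: ['walk', 'fox'] (min_width=8, slack=5)
Line 5: ['bedroom'] (min_width=7, slack=6)
Line 6: ['program'] (min_width=7, slack=6)
Line 7: ['coffee'] (min_width=6, slack=7)
Line 8: ['lightbulb'] (min_width=9, slack=4)
Line 9: ['system'] (min_width=6, slack=7)

Answer: |walk sea top |
|blue you     |
|bread white  |
|walk fox     |
|bedroom      |
|program      |
|coffee       |
|lightbulb    |
|system       |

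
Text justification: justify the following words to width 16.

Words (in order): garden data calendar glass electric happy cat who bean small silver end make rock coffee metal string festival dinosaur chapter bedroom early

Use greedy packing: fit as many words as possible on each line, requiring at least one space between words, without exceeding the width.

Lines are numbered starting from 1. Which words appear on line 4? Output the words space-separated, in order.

Answer: cat who bean

Derivation:
Line 1: ['garden', 'data'] (min_width=11, slack=5)
Line 2: ['calendar', 'glass'] (min_width=14, slack=2)
Line 3: ['electric', 'happy'] (min_width=14, slack=2)
Line 4: ['cat', 'who', 'bean'] (min_width=12, slack=4)
Line 5: ['small', 'silver', 'end'] (min_width=16, slack=0)
Line 6: ['make', 'rock', 'coffee'] (min_width=16, slack=0)
Line 7: ['metal', 'string'] (min_width=12, slack=4)
Line 8: ['festival'] (min_width=8, slack=8)
Line 9: ['dinosaur', 'chapter'] (min_width=16, slack=0)
Line 10: ['bedroom', 'early'] (min_width=13, slack=3)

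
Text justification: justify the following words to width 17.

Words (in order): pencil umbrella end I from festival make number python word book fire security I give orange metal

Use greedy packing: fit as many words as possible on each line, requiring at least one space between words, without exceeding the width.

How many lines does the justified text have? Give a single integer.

Answer: 7

Derivation:
Line 1: ['pencil', 'umbrella'] (min_width=15, slack=2)
Line 2: ['end', 'I', 'from'] (min_width=10, slack=7)
Line 3: ['festival', 'make'] (min_width=13, slack=4)
Line 4: ['number', 'python'] (min_width=13, slack=4)
Line 5: ['word', 'book', 'fire'] (min_width=14, slack=3)
Line 6: ['security', 'I', 'give'] (min_width=15, slack=2)
Line 7: ['orange', 'metal'] (min_width=12, slack=5)
Total lines: 7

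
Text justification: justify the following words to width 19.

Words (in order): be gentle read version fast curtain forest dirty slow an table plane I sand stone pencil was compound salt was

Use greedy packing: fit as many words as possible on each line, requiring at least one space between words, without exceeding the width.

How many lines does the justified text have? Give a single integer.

Answer: 7

Derivation:
Line 1: ['be', 'gentle', 'read'] (min_width=14, slack=5)
Line 2: ['version', 'fast'] (min_width=12, slack=7)
Line 3: ['curtain', 'forest'] (min_width=14, slack=5)
Line 4: ['dirty', 'slow', 'an', 'table'] (min_width=19, slack=0)
Line 5: ['plane', 'I', 'sand', 'stone'] (min_width=18, slack=1)
Line 6: ['pencil', 'was', 'compound'] (min_width=19, slack=0)
Line 7: ['salt', 'was'] (min_width=8, slack=11)
Total lines: 7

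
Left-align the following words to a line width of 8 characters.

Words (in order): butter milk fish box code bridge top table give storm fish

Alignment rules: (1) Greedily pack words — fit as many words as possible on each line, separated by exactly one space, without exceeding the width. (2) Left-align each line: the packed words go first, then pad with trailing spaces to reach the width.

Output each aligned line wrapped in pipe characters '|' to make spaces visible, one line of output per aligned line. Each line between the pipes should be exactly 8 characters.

Line 1: ['butter'] (min_width=6, slack=2)
Line 2: ['milk'] (min_width=4, slack=4)
Line 3: ['fish', 'box'] (min_width=8, slack=0)
Line 4: ['code'] (min_width=4, slack=4)
Line 5: ['bridge'] (min_width=6, slack=2)
Line 6: ['top'] (min_width=3, slack=5)
Line 7: ['table'] (min_width=5, slack=3)
Line 8: ['give'] (min_width=4, slack=4)
Line 9: ['storm'] (min_width=5, slack=3)
Line 10: ['fish'] (min_width=4, slack=4)

Answer: |butter  |
|milk    |
|fish box|
|code    |
|bridge  |
|top     |
|table   |
|give    |
|storm   |
|fish    |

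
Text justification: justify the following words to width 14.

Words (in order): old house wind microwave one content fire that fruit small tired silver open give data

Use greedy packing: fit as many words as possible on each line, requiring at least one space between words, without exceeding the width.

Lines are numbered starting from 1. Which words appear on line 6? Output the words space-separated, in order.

Answer: silver open

Derivation:
Line 1: ['old', 'house', 'wind'] (min_width=14, slack=0)
Line 2: ['microwave', 'one'] (min_width=13, slack=1)
Line 3: ['content', 'fire'] (min_width=12, slack=2)
Line 4: ['that', 'fruit'] (min_width=10, slack=4)
Line 5: ['small', 'tired'] (min_width=11, slack=3)
Line 6: ['silver', 'open'] (min_width=11, slack=3)
Line 7: ['give', 'data'] (min_width=9, slack=5)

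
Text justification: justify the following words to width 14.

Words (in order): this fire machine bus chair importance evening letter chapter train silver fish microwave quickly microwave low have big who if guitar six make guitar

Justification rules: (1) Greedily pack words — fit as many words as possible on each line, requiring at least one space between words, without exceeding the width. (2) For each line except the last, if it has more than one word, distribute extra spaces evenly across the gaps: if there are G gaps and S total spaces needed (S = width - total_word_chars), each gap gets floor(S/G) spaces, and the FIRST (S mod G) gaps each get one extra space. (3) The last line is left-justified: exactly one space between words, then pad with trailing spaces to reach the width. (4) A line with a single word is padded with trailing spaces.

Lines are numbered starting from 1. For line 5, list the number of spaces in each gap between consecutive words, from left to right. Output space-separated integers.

Line 1: ['this', 'fire'] (min_width=9, slack=5)
Line 2: ['machine', 'bus'] (min_width=11, slack=3)
Line 3: ['chair'] (min_width=5, slack=9)
Line 4: ['importance'] (min_width=10, slack=4)
Line 5: ['evening', 'letter'] (min_width=14, slack=0)
Line 6: ['chapter', 'train'] (min_width=13, slack=1)
Line 7: ['silver', 'fish'] (min_width=11, slack=3)
Line 8: ['microwave'] (min_width=9, slack=5)
Line 9: ['quickly'] (min_width=7, slack=7)
Line 10: ['microwave', 'low'] (min_width=13, slack=1)
Line 11: ['have', 'big', 'who'] (min_width=12, slack=2)
Line 12: ['if', 'guitar', 'six'] (min_width=13, slack=1)
Line 13: ['make', 'guitar'] (min_width=11, slack=3)

Answer: 1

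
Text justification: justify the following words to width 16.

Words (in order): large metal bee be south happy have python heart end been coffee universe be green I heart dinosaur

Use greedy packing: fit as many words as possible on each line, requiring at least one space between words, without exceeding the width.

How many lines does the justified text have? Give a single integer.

Answer: 7

Derivation:
Line 1: ['large', 'metal', 'bee'] (min_width=15, slack=1)
Line 2: ['be', 'south', 'happy'] (min_width=14, slack=2)
Line 3: ['have', 'python'] (min_width=11, slack=5)
Line 4: ['heart', 'end', 'been'] (min_width=14, slack=2)
Line 5: ['coffee', 'universe'] (min_width=15, slack=1)
Line 6: ['be', 'green', 'I', 'heart'] (min_width=16, slack=0)
Line 7: ['dinosaur'] (min_width=8, slack=8)
Total lines: 7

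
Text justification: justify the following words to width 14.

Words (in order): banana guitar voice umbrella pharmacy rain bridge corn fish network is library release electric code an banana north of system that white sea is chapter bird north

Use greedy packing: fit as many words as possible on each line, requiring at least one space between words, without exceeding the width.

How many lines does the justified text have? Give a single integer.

Line 1: ['banana', 'guitar'] (min_width=13, slack=1)
Line 2: ['voice', 'umbrella'] (min_width=14, slack=0)
Line 3: ['pharmacy', 'rain'] (min_width=13, slack=1)
Line 4: ['bridge', 'corn'] (min_width=11, slack=3)
Line 5: ['fish', 'network'] (min_width=12, slack=2)
Line 6: ['is', 'library'] (min_width=10, slack=4)
Line 7: ['release'] (min_width=7, slack=7)
Line 8: ['electric', 'code'] (min_width=13, slack=1)
Line 9: ['an', 'banana'] (min_width=9, slack=5)
Line 10: ['north', 'of'] (min_width=8, slack=6)
Line 11: ['system', 'that'] (min_width=11, slack=3)
Line 12: ['white', 'sea', 'is'] (min_width=12, slack=2)
Line 13: ['chapter', 'bird'] (min_width=12, slack=2)
Line 14: ['north'] (min_width=5, slack=9)
Total lines: 14

Answer: 14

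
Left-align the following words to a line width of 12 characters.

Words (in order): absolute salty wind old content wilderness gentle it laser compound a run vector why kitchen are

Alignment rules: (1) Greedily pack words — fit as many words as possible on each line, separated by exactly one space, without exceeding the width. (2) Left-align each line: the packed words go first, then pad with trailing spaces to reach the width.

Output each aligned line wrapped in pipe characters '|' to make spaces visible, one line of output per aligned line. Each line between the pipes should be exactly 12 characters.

Line 1: ['absolute'] (min_width=8, slack=4)
Line 2: ['salty', 'wind'] (min_width=10, slack=2)
Line 3: ['old', 'content'] (min_width=11, slack=1)
Line 4: ['wilderness'] (min_width=10, slack=2)
Line 5: ['gentle', 'it'] (min_width=9, slack=3)
Line 6: ['laser'] (min_width=5, slack=7)
Line 7: ['compound', 'a'] (min_width=10, slack=2)
Line 8: ['run', 'vector'] (min_width=10, slack=2)
Line 9: ['why', 'kitchen'] (min_width=11, slack=1)
Line 10: ['are'] (min_width=3, slack=9)

Answer: |absolute    |
|salty wind  |
|old content |
|wilderness  |
|gentle it   |
|laser       |
|compound a  |
|run vector  |
|why kitchen |
|are         |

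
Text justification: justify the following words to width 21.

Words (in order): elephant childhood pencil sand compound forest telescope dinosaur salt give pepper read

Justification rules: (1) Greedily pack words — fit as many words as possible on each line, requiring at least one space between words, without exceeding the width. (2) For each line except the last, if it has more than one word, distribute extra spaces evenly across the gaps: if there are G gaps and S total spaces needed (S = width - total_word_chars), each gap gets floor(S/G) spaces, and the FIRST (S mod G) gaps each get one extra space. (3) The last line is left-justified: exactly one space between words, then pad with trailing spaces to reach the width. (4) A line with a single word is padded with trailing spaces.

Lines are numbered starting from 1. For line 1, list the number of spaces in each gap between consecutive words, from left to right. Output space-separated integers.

Line 1: ['elephant', 'childhood'] (min_width=18, slack=3)
Line 2: ['pencil', 'sand', 'compound'] (min_width=20, slack=1)
Line 3: ['forest', 'telescope'] (min_width=16, slack=5)
Line 4: ['dinosaur', 'salt', 'give'] (min_width=18, slack=3)
Line 5: ['pepper', 'read'] (min_width=11, slack=10)

Answer: 4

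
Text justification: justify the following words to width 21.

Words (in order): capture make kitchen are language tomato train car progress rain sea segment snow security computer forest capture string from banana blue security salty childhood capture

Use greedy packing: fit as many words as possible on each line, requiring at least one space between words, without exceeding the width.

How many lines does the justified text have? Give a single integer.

Answer: 9

Derivation:
Line 1: ['capture', 'make', 'kitchen'] (min_width=20, slack=1)
Line 2: ['are', 'language', 'tomato'] (min_width=19, slack=2)
Line 3: ['train', 'car', 'progress'] (min_width=18, slack=3)
Line 4: ['rain', 'sea', 'segment', 'snow'] (min_width=21, slack=0)
Line 5: ['security', 'computer'] (min_width=17, slack=4)
Line 6: ['forest', 'capture', 'string'] (min_width=21, slack=0)
Line 7: ['from', 'banana', 'blue'] (min_width=16, slack=5)
Line 8: ['security', 'salty'] (min_width=14, slack=7)
Line 9: ['childhood', 'capture'] (min_width=17, slack=4)
Total lines: 9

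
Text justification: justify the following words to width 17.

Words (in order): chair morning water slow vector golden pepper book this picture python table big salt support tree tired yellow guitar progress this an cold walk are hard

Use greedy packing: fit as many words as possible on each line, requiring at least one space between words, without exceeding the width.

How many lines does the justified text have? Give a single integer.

Line 1: ['chair', 'morning'] (min_width=13, slack=4)
Line 2: ['water', 'slow', 'vector'] (min_width=17, slack=0)
Line 3: ['golden', 'pepper'] (min_width=13, slack=4)
Line 4: ['book', 'this', 'picture'] (min_width=17, slack=0)
Line 5: ['python', 'table', 'big'] (min_width=16, slack=1)
Line 6: ['salt', 'support', 'tree'] (min_width=17, slack=0)
Line 7: ['tired', 'yellow'] (min_width=12, slack=5)
Line 8: ['guitar', 'progress'] (min_width=15, slack=2)
Line 9: ['this', 'an', 'cold', 'walk'] (min_width=17, slack=0)
Line 10: ['are', 'hard'] (min_width=8, slack=9)
Total lines: 10

Answer: 10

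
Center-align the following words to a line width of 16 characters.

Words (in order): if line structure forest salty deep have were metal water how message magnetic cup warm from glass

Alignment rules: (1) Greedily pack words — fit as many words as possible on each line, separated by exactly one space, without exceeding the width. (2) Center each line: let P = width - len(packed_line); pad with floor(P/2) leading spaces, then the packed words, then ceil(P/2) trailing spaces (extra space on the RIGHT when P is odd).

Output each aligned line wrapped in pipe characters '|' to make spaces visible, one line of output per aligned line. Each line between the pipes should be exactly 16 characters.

Answer: |    if line     |
|structure forest|
|salty deep have |
|were metal water|
|  how message   |
|  magnetic cup  |
|warm from glass |

Derivation:
Line 1: ['if', 'line'] (min_width=7, slack=9)
Line 2: ['structure', 'forest'] (min_width=16, slack=0)
Line 3: ['salty', 'deep', 'have'] (min_width=15, slack=1)
Line 4: ['were', 'metal', 'water'] (min_width=16, slack=0)
Line 5: ['how', 'message'] (min_width=11, slack=5)
Line 6: ['magnetic', 'cup'] (min_width=12, slack=4)
Line 7: ['warm', 'from', 'glass'] (min_width=15, slack=1)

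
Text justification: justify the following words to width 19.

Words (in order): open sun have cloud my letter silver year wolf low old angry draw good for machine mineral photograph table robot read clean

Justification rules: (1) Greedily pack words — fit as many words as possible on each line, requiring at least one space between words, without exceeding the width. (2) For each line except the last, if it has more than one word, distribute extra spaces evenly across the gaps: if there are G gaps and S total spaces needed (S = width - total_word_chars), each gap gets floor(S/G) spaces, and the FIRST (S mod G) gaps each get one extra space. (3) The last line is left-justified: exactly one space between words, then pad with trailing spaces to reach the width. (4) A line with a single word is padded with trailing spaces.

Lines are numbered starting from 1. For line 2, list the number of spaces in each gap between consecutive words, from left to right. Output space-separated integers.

Line 1: ['open', 'sun', 'have', 'cloud'] (min_width=19, slack=0)
Line 2: ['my', 'letter', 'silver'] (min_width=16, slack=3)
Line 3: ['year', 'wolf', 'low', 'old'] (min_width=17, slack=2)
Line 4: ['angry', 'draw', 'good', 'for'] (min_width=19, slack=0)
Line 5: ['machine', 'mineral'] (min_width=15, slack=4)
Line 6: ['photograph', 'table'] (min_width=16, slack=3)
Line 7: ['robot', 'read', 'clean'] (min_width=16, slack=3)

Answer: 3 2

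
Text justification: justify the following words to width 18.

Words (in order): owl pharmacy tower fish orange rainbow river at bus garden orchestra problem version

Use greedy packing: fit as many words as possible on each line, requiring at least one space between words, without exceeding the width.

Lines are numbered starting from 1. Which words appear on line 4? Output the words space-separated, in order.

Answer: bus garden

Derivation:
Line 1: ['owl', 'pharmacy', 'tower'] (min_width=18, slack=0)
Line 2: ['fish', 'orange'] (min_width=11, slack=7)
Line 3: ['rainbow', 'river', 'at'] (min_width=16, slack=2)
Line 4: ['bus', 'garden'] (min_width=10, slack=8)
Line 5: ['orchestra', 'problem'] (min_width=17, slack=1)
Line 6: ['version'] (min_width=7, slack=11)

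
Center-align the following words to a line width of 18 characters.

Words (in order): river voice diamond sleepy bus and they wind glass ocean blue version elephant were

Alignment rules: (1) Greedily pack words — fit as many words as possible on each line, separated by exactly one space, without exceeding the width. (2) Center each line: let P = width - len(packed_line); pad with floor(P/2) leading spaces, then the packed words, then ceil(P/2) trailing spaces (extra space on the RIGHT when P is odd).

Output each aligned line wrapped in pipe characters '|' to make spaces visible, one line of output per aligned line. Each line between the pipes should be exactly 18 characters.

Answer: |   river voice    |
|diamond sleepy bus|
|  and they wind   |
| glass ocean blue |
| version elephant |
|       were       |

Derivation:
Line 1: ['river', 'voice'] (min_width=11, slack=7)
Line 2: ['diamond', 'sleepy', 'bus'] (min_width=18, slack=0)
Line 3: ['and', 'they', 'wind'] (min_width=13, slack=5)
Line 4: ['glass', 'ocean', 'blue'] (min_width=16, slack=2)
Line 5: ['version', 'elephant'] (min_width=16, slack=2)
Line 6: ['were'] (min_width=4, slack=14)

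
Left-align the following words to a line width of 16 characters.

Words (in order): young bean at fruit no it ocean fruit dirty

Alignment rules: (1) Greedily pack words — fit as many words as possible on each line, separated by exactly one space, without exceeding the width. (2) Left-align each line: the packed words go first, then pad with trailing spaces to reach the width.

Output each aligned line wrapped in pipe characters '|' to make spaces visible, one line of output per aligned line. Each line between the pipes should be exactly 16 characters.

Answer: |young bean at   |
|fruit no it     |
|ocean fruit     |
|dirty           |

Derivation:
Line 1: ['young', 'bean', 'at'] (min_width=13, slack=3)
Line 2: ['fruit', 'no', 'it'] (min_width=11, slack=5)
Line 3: ['ocean', 'fruit'] (min_width=11, slack=5)
Line 4: ['dirty'] (min_width=5, slack=11)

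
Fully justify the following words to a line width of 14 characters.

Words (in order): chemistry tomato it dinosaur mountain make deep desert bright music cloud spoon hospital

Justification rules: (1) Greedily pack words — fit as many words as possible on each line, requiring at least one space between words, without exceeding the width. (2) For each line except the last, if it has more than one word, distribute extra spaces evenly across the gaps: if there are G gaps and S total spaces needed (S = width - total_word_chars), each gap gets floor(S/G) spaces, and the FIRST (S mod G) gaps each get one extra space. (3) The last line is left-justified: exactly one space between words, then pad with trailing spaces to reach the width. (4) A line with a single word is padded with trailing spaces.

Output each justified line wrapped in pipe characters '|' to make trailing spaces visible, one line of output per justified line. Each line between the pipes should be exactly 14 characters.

Answer: |chemistry     |
|tomato      it|
|dinosaur      |
|mountain  make|
|deep    desert|
|bright   music|
|cloud    spoon|
|hospital      |

Derivation:
Line 1: ['chemistry'] (min_width=9, slack=5)
Line 2: ['tomato', 'it'] (min_width=9, slack=5)
Line 3: ['dinosaur'] (min_width=8, slack=6)
Line 4: ['mountain', 'make'] (min_width=13, slack=1)
Line 5: ['deep', 'desert'] (min_width=11, slack=3)
Line 6: ['bright', 'music'] (min_width=12, slack=2)
Line 7: ['cloud', 'spoon'] (min_width=11, slack=3)
Line 8: ['hospital'] (min_width=8, slack=6)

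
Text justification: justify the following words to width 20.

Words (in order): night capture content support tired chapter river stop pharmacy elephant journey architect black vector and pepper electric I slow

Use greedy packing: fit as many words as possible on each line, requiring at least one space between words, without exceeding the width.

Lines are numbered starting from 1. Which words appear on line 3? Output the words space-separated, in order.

Line 1: ['night', 'capture'] (min_width=13, slack=7)
Line 2: ['content', 'support'] (min_width=15, slack=5)
Line 3: ['tired', 'chapter', 'river'] (min_width=19, slack=1)
Line 4: ['stop', 'pharmacy'] (min_width=13, slack=7)
Line 5: ['elephant', 'journey'] (min_width=16, slack=4)
Line 6: ['architect', 'black'] (min_width=15, slack=5)
Line 7: ['vector', 'and', 'pepper'] (min_width=17, slack=3)
Line 8: ['electric', 'I', 'slow'] (min_width=15, slack=5)

Answer: tired chapter river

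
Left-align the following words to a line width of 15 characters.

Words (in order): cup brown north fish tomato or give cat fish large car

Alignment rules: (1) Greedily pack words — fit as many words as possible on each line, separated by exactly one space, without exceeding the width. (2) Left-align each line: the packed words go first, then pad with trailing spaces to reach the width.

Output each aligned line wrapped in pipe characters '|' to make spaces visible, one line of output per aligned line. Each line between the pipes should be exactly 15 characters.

Answer: |cup brown north|
|fish tomato or |
|give cat fish  |
|large car      |

Derivation:
Line 1: ['cup', 'brown', 'north'] (min_width=15, slack=0)
Line 2: ['fish', 'tomato', 'or'] (min_width=14, slack=1)
Line 3: ['give', 'cat', 'fish'] (min_width=13, slack=2)
Line 4: ['large', 'car'] (min_width=9, slack=6)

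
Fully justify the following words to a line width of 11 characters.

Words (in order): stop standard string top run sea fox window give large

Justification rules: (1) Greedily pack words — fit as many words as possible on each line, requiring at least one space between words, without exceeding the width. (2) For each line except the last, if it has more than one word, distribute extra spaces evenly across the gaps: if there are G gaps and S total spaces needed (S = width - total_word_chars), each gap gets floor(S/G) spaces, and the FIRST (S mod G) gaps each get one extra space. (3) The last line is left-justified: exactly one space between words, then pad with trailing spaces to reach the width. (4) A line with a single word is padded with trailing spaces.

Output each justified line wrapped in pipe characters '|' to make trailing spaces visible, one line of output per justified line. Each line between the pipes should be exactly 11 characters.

Line 1: ['stop'] (min_width=4, slack=7)
Line 2: ['standard'] (min_width=8, slack=3)
Line 3: ['string', 'top'] (min_width=10, slack=1)
Line 4: ['run', 'sea', 'fox'] (min_width=11, slack=0)
Line 5: ['window', 'give'] (min_width=11, slack=0)
Line 6: ['large'] (min_width=5, slack=6)

Answer: |stop       |
|standard   |
|string  top|
|run sea fox|
|window give|
|large      |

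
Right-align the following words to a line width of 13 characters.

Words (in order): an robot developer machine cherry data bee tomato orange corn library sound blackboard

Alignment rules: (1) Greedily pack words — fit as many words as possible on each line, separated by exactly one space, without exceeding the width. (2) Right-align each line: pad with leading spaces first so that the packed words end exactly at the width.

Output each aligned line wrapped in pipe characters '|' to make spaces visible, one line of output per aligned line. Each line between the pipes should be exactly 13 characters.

Answer: |     an robot|
|    developer|
|      machine|
|  cherry data|
|   bee tomato|
|  orange corn|
|library sound|
|   blackboard|

Derivation:
Line 1: ['an', 'robot'] (min_width=8, slack=5)
Line 2: ['developer'] (min_width=9, slack=4)
Line 3: ['machine'] (min_width=7, slack=6)
Line 4: ['cherry', 'data'] (min_width=11, slack=2)
Line 5: ['bee', 'tomato'] (min_width=10, slack=3)
Line 6: ['orange', 'corn'] (min_width=11, slack=2)
Line 7: ['library', 'sound'] (min_width=13, slack=0)
Line 8: ['blackboard'] (min_width=10, slack=3)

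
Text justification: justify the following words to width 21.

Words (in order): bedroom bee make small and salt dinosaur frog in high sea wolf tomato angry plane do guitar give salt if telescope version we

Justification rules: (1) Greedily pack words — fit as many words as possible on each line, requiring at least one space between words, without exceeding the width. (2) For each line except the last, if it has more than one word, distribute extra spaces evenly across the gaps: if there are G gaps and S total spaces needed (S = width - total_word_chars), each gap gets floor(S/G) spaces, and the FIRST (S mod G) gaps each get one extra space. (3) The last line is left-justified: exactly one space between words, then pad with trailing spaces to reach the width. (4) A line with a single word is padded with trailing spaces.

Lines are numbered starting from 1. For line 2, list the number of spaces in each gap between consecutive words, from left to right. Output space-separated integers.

Line 1: ['bedroom', 'bee', 'make'] (min_width=16, slack=5)
Line 2: ['small', 'and', 'salt'] (min_width=14, slack=7)
Line 3: ['dinosaur', 'frog', 'in', 'high'] (min_width=21, slack=0)
Line 4: ['sea', 'wolf', 'tomato', 'angry'] (min_width=21, slack=0)
Line 5: ['plane', 'do', 'guitar', 'give'] (min_width=20, slack=1)
Line 6: ['salt', 'if', 'telescope'] (min_width=17, slack=4)
Line 7: ['version', 'we'] (min_width=10, slack=11)

Answer: 5 4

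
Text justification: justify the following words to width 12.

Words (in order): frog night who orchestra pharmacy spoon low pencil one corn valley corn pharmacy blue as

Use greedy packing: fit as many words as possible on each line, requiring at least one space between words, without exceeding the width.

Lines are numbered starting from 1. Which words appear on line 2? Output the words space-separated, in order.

Answer: who

Derivation:
Line 1: ['frog', 'night'] (min_width=10, slack=2)
Line 2: ['who'] (min_width=3, slack=9)
Line 3: ['orchestra'] (min_width=9, slack=3)
Line 4: ['pharmacy'] (min_width=8, slack=4)
Line 5: ['spoon', 'low'] (min_width=9, slack=3)
Line 6: ['pencil', 'one'] (min_width=10, slack=2)
Line 7: ['corn', 'valley'] (min_width=11, slack=1)
Line 8: ['corn'] (min_width=4, slack=8)
Line 9: ['pharmacy'] (min_width=8, slack=4)
Line 10: ['blue', 'as'] (min_width=7, slack=5)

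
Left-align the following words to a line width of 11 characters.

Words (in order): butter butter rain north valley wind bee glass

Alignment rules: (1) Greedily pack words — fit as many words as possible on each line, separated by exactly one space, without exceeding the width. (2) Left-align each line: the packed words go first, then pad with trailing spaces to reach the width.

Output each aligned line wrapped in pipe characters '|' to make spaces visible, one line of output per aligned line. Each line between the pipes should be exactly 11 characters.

Answer: |butter     |
|butter rain|
|north      |
|valley wind|
|bee glass  |

Derivation:
Line 1: ['butter'] (min_width=6, slack=5)
Line 2: ['butter', 'rain'] (min_width=11, slack=0)
Line 3: ['north'] (min_width=5, slack=6)
Line 4: ['valley', 'wind'] (min_width=11, slack=0)
Line 5: ['bee', 'glass'] (min_width=9, slack=2)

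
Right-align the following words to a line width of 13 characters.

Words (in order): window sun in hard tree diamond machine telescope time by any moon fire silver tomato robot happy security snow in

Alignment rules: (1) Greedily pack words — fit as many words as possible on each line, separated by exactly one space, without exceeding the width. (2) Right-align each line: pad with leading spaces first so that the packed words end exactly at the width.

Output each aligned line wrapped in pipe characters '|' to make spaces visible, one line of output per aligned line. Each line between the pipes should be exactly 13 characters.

Line 1: ['window', 'sun', 'in'] (min_width=13, slack=0)
Line 2: ['hard', 'tree'] (min_width=9, slack=4)
Line 3: ['diamond'] (min_width=7, slack=6)
Line 4: ['machine'] (min_width=7, slack=6)
Line 5: ['telescope'] (min_width=9, slack=4)
Line 6: ['time', 'by', 'any'] (min_width=11, slack=2)
Line 7: ['moon', 'fire'] (min_width=9, slack=4)
Line 8: ['silver', 'tomato'] (min_width=13, slack=0)
Line 9: ['robot', 'happy'] (min_width=11, slack=2)
Line 10: ['security', 'snow'] (min_width=13, slack=0)
Line 11: ['in'] (min_width=2, slack=11)

Answer: |window sun in|
|    hard tree|
|      diamond|
|      machine|
|    telescope|
|  time by any|
|    moon fire|
|silver tomato|
|  robot happy|
|security snow|
|           in|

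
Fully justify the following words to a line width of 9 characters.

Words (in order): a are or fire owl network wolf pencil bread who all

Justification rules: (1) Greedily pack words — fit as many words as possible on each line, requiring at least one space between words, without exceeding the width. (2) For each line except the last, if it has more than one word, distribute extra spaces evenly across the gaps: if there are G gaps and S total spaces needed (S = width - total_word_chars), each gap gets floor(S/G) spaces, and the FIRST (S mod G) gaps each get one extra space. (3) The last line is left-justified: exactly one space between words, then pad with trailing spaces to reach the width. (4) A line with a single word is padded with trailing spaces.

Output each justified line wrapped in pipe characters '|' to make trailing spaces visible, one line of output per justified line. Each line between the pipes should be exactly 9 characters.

Answer: |a  are or|
|fire  owl|
|network  |
|wolf     |
|pencil   |
|bread who|
|all      |

Derivation:
Line 1: ['a', 'are', 'or'] (min_width=8, slack=1)
Line 2: ['fire', 'owl'] (min_width=8, slack=1)
Line 3: ['network'] (min_width=7, slack=2)
Line 4: ['wolf'] (min_width=4, slack=5)
Line 5: ['pencil'] (min_width=6, slack=3)
Line 6: ['bread', 'who'] (min_width=9, slack=0)
Line 7: ['all'] (min_width=3, slack=6)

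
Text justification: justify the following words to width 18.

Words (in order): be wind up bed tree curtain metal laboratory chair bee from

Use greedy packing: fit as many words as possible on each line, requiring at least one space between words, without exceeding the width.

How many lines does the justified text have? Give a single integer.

Answer: 4

Derivation:
Line 1: ['be', 'wind', 'up', 'bed'] (min_width=14, slack=4)
Line 2: ['tree', 'curtain', 'metal'] (min_width=18, slack=0)
Line 3: ['laboratory', 'chair'] (min_width=16, slack=2)
Line 4: ['bee', 'from'] (min_width=8, slack=10)
Total lines: 4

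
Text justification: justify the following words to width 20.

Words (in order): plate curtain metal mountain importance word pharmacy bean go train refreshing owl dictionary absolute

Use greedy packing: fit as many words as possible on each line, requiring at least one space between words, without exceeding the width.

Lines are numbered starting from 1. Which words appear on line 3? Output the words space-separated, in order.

Line 1: ['plate', 'curtain', 'metal'] (min_width=19, slack=1)
Line 2: ['mountain', 'importance'] (min_width=19, slack=1)
Line 3: ['word', 'pharmacy', 'bean'] (min_width=18, slack=2)
Line 4: ['go', 'train', 'refreshing'] (min_width=19, slack=1)
Line 5: ['owl', 'dictionary'] (min_width=14, slack=6)
Line 6: ['absolute'] (min_width=8, slack=12)

Answer: word pharmacy bean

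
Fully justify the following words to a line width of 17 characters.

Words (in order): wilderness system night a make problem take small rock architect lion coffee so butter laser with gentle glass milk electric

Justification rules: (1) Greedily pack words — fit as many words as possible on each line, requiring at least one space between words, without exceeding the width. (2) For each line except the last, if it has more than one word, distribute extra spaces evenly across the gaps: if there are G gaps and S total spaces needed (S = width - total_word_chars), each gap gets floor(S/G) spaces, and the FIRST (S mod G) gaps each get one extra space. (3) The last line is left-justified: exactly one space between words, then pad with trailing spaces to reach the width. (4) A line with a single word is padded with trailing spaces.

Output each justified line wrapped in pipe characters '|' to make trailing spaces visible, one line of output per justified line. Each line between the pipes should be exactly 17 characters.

Line 1: ['wilderness', 'system'] (min_width=17, slack=0)
Line 2: ['night', 'a', 'make'] (min_width=12, slack=5)
Line 3: ['problem', 'take'] (min_width=12, slack=5)
Line 4: ['small', 'rock'] (min_width=10, slack=7)
Line 5: ['architect', 'lion'] (min_width=14, slack=3)
Line 6: ['coffee', 'so', 'butter'] (min_width=16, slack=1)
Line 7: ['laser', 'with', 'gentle'] (min_width=17, slack=0)
Line 8: ['glass', 'milk'] (min_width=10, slack=7)
Line 9: ['electric'] (min_width=8, slack=9)

Answer: |wilderness system|
|night    a   make|
|problem      take|
|small        rock|
|architect    lion|
|coffee  so butter|
|laser with gentle|
|glass        milk|
|electric         |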